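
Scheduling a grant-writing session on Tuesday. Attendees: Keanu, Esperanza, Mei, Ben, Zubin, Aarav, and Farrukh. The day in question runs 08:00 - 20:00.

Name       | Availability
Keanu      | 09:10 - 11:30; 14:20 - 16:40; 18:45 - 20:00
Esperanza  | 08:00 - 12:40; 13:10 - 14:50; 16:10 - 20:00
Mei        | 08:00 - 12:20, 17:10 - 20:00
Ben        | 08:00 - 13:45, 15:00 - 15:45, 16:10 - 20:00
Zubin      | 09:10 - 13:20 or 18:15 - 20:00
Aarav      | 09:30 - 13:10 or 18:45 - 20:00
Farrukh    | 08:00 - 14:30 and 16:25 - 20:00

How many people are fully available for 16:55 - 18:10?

Esperanza, Ben, and Farrukh can make the full 16:55-18:10 slot — that's 3.

3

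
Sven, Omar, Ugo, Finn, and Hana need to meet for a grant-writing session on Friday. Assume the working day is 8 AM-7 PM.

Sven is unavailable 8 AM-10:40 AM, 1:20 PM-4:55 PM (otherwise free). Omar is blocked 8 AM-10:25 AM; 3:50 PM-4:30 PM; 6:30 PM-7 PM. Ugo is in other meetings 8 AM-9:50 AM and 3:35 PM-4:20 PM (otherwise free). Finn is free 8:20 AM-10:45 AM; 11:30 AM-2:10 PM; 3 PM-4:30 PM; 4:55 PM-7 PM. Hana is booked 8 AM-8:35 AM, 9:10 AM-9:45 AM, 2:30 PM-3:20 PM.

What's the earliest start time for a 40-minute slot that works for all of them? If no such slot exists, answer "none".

11:30

Sven free: 10:40-13:20, 16:55-19:00 (invert busy blocks within the working day).
Omar free: 10:25-15:50, 16:30-18:30 (invert busy blocks within the working day).
Ugo free: 09:50-15:35, 16:20-19:00 (invert busy blocks within the working day).
Finn free: 08:20-10:45, 11:30-14:10, 15:00-16:30, 16:55-19:00.
Hana free: 08:35-09:10, 09:45-14:30, 15:20-19:00 (invert busy blocks within the working day).
Sven ∩ Omar: 10:40-13:20, 16:55-18:30.
Sven ∩ Omar ∩ Ugo: 10:40-13:20, 16:55-18:30.
Sven ∩ Omar ∩ Ugo ∩ Finn: 10:40-10:45, 11:30-13:20, 16:55-18:30.
Sven ∩ Omar ∩ Ugo ∩ Finn ∩ Hana: 10:40-10:45, 11:30-13:20, 16:55-18:30.
So the common availability across everyone is 10:40-10:45, 11:30-13:20, 16:55-18:30.
The first common window of at least 40 minutes is 11:30-13:20, so the earliest start is 11:30.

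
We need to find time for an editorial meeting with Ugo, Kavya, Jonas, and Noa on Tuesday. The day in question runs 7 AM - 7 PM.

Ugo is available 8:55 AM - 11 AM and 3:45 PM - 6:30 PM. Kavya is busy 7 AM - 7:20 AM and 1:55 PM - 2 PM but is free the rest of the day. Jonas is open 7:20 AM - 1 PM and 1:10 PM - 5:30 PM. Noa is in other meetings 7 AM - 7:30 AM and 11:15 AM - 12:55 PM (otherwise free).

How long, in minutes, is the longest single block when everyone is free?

Ugo free: 08:55-11:00, 15:45-18:30.
Kavya free: 07:20-13:55, 14:00-19:00 (invert busy blocks within the working day).
Jonas free: 07:20-13:00, 13:10-17:30.
Noa free: 07:30-11:15, 12:55-19:00 (invert busy blocks within the working day).
Ugo ∩ Kavya: 08:55-11:00, 15:45-18:30.
Ugo ∩ Kavya ∩ Jonas: 08:55-11:00, 15:45-17:30.
Ugo ∩ Kavya ∩ Jonas ∩ Noa: 08:55-11:00, 15:45-17:30.
The longest is 08:55-11:00 at 125 minutes.

125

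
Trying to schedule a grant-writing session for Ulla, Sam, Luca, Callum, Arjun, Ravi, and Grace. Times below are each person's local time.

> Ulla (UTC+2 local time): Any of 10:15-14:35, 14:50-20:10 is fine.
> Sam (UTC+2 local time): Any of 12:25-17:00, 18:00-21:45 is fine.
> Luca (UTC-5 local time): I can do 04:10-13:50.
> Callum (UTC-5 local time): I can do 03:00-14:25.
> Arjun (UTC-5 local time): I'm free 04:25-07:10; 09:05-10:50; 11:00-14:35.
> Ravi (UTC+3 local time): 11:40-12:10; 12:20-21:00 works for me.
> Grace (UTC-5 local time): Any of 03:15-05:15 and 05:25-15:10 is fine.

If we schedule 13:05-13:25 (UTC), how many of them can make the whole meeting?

6

Ulla in UTC: 08:15-12:35, 12:50-18:10 (subtract 2h to convert from UTC+2).
Sam in UTC: 10:25-15:00, 16:00-19:45 (subtract 2h to convert from UTC+2).
Luca in UTC: 09:10-18:50 (add 5h to convert from UTC-5).
Callum in UTC: 08:00-19:25 (add 5h to convert from UTC-5).
Arjun in UTC: 09:25-12:10, 14:05-15:50, 16:00-19:35 (add 5h to convert from UTC-5).
Ravi in UTC: 08:40-09:10, 09:20-18:00 (subtract 3h to convert from UTC+3).
Grace in UTC: 08:15-10:15, 10:25-20:10 (add 5h to convert from UTC-5).
Ulla, Sam, Luca, Callum, Ravi, and Grace can make the full 13:05-13:25 slot — that's 6.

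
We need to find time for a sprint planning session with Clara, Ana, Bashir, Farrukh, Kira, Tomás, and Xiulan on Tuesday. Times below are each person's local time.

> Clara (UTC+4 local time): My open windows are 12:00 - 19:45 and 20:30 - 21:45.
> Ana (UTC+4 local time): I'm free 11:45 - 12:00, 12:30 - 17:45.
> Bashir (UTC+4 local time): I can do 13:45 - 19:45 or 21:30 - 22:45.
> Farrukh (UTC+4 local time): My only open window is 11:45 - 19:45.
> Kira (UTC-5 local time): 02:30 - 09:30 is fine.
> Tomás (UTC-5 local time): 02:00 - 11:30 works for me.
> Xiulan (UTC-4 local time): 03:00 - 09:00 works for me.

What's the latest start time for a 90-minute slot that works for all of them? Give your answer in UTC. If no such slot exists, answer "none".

11:30

Clara in UTC: 08:00-15:45, 16:30-17:45 (subtract 4h to convert from UTC+4).
Ana in UTC: 07:45-08:00, 08:30-13:45 (subtract 4h to convert from UTC+4).
Bashir in UTC: 09:45-15:45, 17:30-18:45 (subtract 4h to convert from UTC+4).
Farrukh in UTC: 07:45-15:45 (subtract 4h to convert from UTC+4).
Kira in UTC: 07:30-14:30 (add 5h to convert from UTC-5).
Tomás in UTC: 07:00-16:30 (add 5h to convert from UTC-5).
Xiulan in UTC: 07:00-13:00 (add 4h to convert from UTC-4).
Clara ∩ Ana: 08:30-13:45.
Clara ∩ Ana ∩ Bashir: 09:45-13:45.
Clara ∩ Ana ∩ Bashir ∩ Farrukh: 09:45-13:45.
Clara ∩ Ana ∩ Bashir ∩ Farrukh ∩ Kira: 09:45-13:45.
Clara ∩ Ana ∩ Bashir ∩ Farrukh ∩ Kira ∩ Tomás: 09:45-13:45.
Clara ∩ Ana ∩ Bashir ∩ Farrukh ∩ Kira ∩ Tomás ∩ Xiulan: 09:45-13:00.
Those are the intersection windows.
The last common window of at least 90 minutes is 09:45-13:00; a 90-minute meeting can start as late as 11:30 and still end by 13:00.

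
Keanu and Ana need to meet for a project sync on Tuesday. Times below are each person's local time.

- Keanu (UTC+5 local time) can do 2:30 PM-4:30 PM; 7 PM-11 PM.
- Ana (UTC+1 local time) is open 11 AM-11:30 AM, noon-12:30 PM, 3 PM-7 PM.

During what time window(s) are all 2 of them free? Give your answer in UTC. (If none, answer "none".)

Keanu in UTC: 09:30-11:30, 14:00-18:00 (subtract 5h to convert from UTC+5).
Ana in UTC: 10:00-10:30, 11:00-11:30, 14:00-18:00 (subtract 1h to convert from UTC+1).
Keanu ∩ Ana: 10:00-10:30, 11:00-11:30, 14:00-18:00.

10:00-10:30, 11:00-11:30, 14:00-18:00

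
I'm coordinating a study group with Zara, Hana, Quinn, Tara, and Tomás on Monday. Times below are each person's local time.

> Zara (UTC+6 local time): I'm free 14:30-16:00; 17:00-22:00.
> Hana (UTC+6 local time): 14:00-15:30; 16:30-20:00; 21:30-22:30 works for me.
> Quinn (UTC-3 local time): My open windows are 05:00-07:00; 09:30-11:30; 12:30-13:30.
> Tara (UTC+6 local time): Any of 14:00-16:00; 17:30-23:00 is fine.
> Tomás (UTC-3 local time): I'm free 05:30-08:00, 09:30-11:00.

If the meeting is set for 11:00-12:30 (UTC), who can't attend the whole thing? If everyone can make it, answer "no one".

Zara in UTC: 08:30-10:00, 11:00-16:00 (subtract 6h to convert from UTC+6).
Hana in UTC: 08:00-09:30, 10:30-14:00, 15:30-16:30 (subtract 6h to convert from UTC+6).
Quinn in UTC: 08:00-10:00, 12:30-14:30, 15:30-16:30 (add 3h to convert from UTC-3).
Tara in UTC: 08:00-10:00, 11:30-17:00 (subtract 6h to convert from UTC+6).
Tomás in UTC: 08:30-11:00, 12:30-14:00 (add 3h to convert from UTC-3).
Zara: free for 11:00-12:30. Hana: free for 11:00-12:30. Quinn: not fully free for 11:00-12:30. Tara: not fully free for 11:00-12:30. Tomás: not fully free for 11:00-12:30.

Quinn, Tara, Tomás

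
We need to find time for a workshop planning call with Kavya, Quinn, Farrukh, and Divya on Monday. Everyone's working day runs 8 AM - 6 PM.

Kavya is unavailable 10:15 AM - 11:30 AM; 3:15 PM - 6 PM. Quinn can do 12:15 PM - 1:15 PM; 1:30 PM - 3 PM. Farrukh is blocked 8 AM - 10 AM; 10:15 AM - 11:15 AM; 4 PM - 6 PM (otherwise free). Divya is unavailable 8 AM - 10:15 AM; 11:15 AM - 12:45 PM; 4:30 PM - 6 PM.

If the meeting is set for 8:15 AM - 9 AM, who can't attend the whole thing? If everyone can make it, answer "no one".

Kavya free: 08:00-10:15, 11:30-15:15 (invert busy blocks within the working day).
Quinn free: 12:15-13:15, 13:30-15:00.
Farrukh free: 10:00-10:15, 11:15-16:00 (invert busy blocks within the working day).
Divya free: 10:15-11:15, 12:45-16:30 (invert busy blocks within the working day).
Kavya: free for 08:15-09:00. Quinn: not fully free for 08:15-09:00. Farrukh: not fully free for 08:15-09:00. Divya: not fully free for 08:15-09:00.

Divya, Farrukh, Quinn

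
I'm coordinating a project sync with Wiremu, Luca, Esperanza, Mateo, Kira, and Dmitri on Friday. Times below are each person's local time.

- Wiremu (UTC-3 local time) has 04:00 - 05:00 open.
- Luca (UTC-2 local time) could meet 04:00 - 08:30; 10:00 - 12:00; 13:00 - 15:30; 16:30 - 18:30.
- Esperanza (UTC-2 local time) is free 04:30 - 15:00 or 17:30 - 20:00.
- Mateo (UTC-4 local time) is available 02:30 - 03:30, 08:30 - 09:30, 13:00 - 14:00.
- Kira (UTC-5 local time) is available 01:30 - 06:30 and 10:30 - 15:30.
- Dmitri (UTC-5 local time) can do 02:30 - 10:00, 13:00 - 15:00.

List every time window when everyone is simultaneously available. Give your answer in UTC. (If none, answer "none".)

none

Wiremu in UTC: 07:00-08:00 (add 3h to convert from UTC-3).
Luca in UTC: 06:00-10:30, 12:00-14:00, 15:00-17:30, 18:30-20:30 (add 2h to convert from UTC-2).
Esperanza in UTC: 06:30-17:00, 19:30-22:00 (add 2h to convert from UTC-2).
Mateo in UTC: 06:30-07:30, 12:30-13:30, 17:00-18:00 (add 4h to convert from UTC-4).
Kira in UTC: 06:30-11:30, 15:30-20:30 (add 5h to convert from UTC-5).
Dmitri in UTC: 07:30-15:00, 18:00-20:00 (add 5h to convert from UTC-5).
Wiremu ∩ Luca: 07:00-08:00.
Wiremu ∩ Luca ∩ Esperanza: 07:00-08:00.
Wiremu ∩ Luca ∩ Esperanza ∩ Mateo: 07:00-07:30.
Wiremu ∩ Luca ∩ Esperanza ∩ Mateo ∩ Kira: 07:00-07:30.
Wiremu ∩ Luca ∩ Esperanza ∩ Mateo ∩ Kira ∩ Dmitri: ∅.
There is no time when everyone is free.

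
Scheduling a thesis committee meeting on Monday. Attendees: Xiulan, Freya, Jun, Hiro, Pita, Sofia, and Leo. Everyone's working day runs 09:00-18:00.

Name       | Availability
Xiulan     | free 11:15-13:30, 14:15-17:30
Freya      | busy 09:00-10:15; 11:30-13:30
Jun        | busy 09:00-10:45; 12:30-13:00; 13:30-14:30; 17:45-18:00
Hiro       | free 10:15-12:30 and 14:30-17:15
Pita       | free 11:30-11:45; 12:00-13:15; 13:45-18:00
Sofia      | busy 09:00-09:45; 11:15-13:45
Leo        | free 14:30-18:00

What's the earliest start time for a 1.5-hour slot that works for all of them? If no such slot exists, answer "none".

Xiulan free: 11:15-13:30, 14:15-17:30.
Freya free: 10:15-11:30, 13:30-18:00 (invert busy blocks within the working day).
Jun free: 10:45-12:30, 13:00-13:30, 14:30-17:45 (invert busy blocks within the working day).
Hiro free: 10:15-12:30, 14:30-17:15.
Pita free: 11:30-11:45, 12:00-13:15, 13:45-18:00.
Sofia free: 09:45-11:15, 13:45-18:00 (invert busy blocks within the working day).
Leo free: 14:30-18:00.
Xiulan ∩ Freya: 11:15-11:30, 14:15-17:30.
Xiulan ∩ Freya ∩ Jun: 11:15-11:30, 14:30-17:30.
Xiulan ∩ Freya ∩ Jun ∩ Hiro: 11:15-11:30, 14:30-17:15.
Xiulan ∩ Freya ∩ Jun ∩ Hiro ∩ Pita: 14:30-17:15.
Xiulan ∩ Freya ∩ Jun ∩ Hiro ∩ Pita ∩ Sofia: 14:30-17:15.
Xiulan ∩ Freya ∩ Jun ∩ Hiro ∩ Pita ∩ Sofia ∩ Leo: 14:30-17:15.
The first common window of at least 90 minutes is 14:30-17:15, so the earliest start is 14:30.

14:30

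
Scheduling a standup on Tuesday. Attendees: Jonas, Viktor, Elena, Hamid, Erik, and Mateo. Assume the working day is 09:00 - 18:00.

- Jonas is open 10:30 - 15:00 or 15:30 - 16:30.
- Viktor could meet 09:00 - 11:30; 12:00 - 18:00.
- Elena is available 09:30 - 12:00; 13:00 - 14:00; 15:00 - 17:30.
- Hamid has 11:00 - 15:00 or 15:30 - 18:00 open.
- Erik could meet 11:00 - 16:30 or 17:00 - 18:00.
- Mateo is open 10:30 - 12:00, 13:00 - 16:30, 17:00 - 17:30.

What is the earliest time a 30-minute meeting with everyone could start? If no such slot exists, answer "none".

Jonas ∩ Viktor: 10:30-11:30, 12:00-15:00, 15:30-16:30.
Jonas ∩ Viktor ∩ Elena: 10:30-11:30, 13:00-14:00, 15:30-16:30.
Jonas ∩ Viktor ∩ Elena ∩ Hamid: 11:00-11:30, 13:00-14:00, 15:30-16:30.
Jonas ∩ Viktor ∩ Elena ∩ Hamid ∩ Erik: 11:00-11:30, 13:00-14:00, 15:30-16:30.
Jonas ∩ Viktor ∩ Elena ∩ Hamid ∩ Erik ∩ Mateo: 11:00-11:30, 13:00-14:00, 15:30-16:30.
The first common window of at least 30 minutes is 11:00-11:30, so the earliest start is 11:00.

11:00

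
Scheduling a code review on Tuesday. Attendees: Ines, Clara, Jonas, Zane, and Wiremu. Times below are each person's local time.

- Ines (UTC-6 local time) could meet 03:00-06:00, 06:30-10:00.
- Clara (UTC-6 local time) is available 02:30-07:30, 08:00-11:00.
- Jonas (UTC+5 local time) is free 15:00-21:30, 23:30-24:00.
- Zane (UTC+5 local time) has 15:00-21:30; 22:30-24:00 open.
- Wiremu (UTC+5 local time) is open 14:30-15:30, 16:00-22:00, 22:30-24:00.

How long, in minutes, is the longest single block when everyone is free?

120

Ines in UTC: 09:00-12:00, 12:30-16:00 (add 6h to convert from UTC-6).
Clara in UTC: 08:30-13:30, 14:00-17:00 (add 6h to convert from UTC-6).
Jonas in UTC: 10:00-16:30, 18:30-19:00 (subtract 5h to convert from UTC+5).
Zane in UTC: 10:00-16:30, 17:30-19:00 (subtract 5h to convert from UTC+5).
Wiremu in UTC: 09:30-10:30, 11:00-17:00, 17:30-19:00 (subtract 5h to convert from UTC+5).
Ines ∩ Clara: 09:00-12:00, 12:30-13:30, 14:00-16:00.
Ines ∩ Clara ∩ Jonas: 10:00-12:00, 12:30-13:30, 14:00-16:00.
Ines ∩ Clara ∩ Jonas ∩ Zane: 10:00-12:00, 12:30-13:30, 14:00-16:00.
Ines ∩ Clara ∩ Jonas ∩ Zane ∩ Wiremu: 10:00-10:30, 11:00-12:00, 12:30-13:30, 14:00-16:00.
Those are the intersection windows.
The longest is 14:00-16:00 at 120 minutes.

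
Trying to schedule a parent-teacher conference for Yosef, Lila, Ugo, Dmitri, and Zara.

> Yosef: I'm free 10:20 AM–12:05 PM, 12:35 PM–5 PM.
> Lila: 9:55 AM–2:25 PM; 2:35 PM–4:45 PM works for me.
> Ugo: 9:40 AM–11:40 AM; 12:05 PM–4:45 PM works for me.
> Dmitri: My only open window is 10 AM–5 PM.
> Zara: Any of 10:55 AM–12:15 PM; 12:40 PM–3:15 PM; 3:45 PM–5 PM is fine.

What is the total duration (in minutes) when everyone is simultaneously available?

Yosef ∩ Lila: 10:20-12:05, 12:35-14:25, 14:35-16:45.
Yosef ∩ Lila ∩ Ugo: 10:20-11:40, 12:35-14:25, 14:35-16:45.
Yosef ∩ Lila ∩ Ugo ∩ Dmitri: 10:20-11:40, 12:35-14:25, 14:35-16:45.
Yosef ∩ Lila ∩ Ugo ∩ Dmitri ∩ Zara: 10:55-11:40, 12:40-14:25, 14:35-15:15, 15:45-16:45.
So the common availability across everyone is 10:55-11:40, 12:40-14:25, 14:35-15:15, 15:45-16:45.
Summing the common windows: 45 + 105 + 40 + 60 = 250 minutes.

250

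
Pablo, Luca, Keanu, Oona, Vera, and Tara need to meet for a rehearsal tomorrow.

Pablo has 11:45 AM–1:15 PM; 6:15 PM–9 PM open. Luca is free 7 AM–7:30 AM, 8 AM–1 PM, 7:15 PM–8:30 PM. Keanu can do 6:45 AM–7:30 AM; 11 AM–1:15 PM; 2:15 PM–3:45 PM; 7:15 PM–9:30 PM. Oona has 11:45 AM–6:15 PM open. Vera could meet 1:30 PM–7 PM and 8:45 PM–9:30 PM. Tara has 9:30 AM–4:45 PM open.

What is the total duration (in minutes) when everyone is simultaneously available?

Pablo ∩ Luca: 11:45-13:00, 19:15-20:30.
Pablo ∩ Luca ∩ Keanu: 11:45-13:00, 19:15-20:30.
Pablo ∩ Luca ∩ Keanu ∩ Oona: 11:45-13:00.
Pablo ∩ Luca ∩ Keanu ∩ Oona ∩ Vera: ∅.
Pablo ∩ Luca ∩ Keanu ∩ Oona ∩ Vera ∩ Tara: ∅.
There is no time when everyone is free.
There is no common window, so the total is 0 minutes.

0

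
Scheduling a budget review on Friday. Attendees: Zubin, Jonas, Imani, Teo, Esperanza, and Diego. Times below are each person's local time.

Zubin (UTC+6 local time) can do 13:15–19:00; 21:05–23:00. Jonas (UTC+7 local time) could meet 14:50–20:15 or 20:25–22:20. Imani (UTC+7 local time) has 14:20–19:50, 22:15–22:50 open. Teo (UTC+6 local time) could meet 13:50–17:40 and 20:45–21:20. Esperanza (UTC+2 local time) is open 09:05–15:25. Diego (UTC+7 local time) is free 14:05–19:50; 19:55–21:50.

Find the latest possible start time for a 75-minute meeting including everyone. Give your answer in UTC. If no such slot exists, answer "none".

10:25

Zubin in UTC: 07:15-13:00, 15:05-17:00 (subtract 6h to convert from UTC+6).
Jonas in UTC: 07:50-13:15, 13:25-15:20 (subtract 7h to convert from UTC+7).
Imani in UTC: 07:20-12:50, 15:15-15:50 (subtract 7h to convert from UTC+7).
Teo in UTC: 07:50-11:40, 14:45-15:20 (subtract 6h to convert from UTC+6).
Esperanza in UTC: 07:05-13:25 (subtract 2h to convert from UTC+2).
Diego in UTC: 07:05-12:50, 12:55-14:50 (subtract 7h to convert from UTC+7).
Zubin ∩ Jonas: 07:50-13:00, 15:05-15:20.
Zubin ∩ Jonas ∩ Imani: 07:50-12:50, 15:15-15:20.
Zubin ∩ Jonas ∩ Imani ∩ Teo: 07:50-11:40, 15:15-15:20.
Zubin ∩ Jonas ∩ Imani ∩ Teo ∩ Esperanza: 07:50-11:40.
Zubin ∩ Jonas ∩ Imani ∩ Teo ∩ Esperanza ∩ Diego: 07:50-11:40.
The last common window of at least 75 minutes is 07:50-11:40; a 75-minute meeting can start as late as 10:25 and still end by 11:40.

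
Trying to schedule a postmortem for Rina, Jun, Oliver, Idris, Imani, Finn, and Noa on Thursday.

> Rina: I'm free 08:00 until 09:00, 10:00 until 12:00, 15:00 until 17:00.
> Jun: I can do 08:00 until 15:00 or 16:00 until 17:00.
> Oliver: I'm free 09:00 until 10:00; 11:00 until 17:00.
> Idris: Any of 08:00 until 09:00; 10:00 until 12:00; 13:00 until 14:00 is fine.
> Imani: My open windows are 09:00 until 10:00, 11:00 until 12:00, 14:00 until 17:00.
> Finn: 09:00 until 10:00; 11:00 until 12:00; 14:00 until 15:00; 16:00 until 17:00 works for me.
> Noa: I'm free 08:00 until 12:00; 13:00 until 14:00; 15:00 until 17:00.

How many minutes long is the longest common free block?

60

Rina ∩ Jun: 08:00-09:00, 10:00-12:00, 16:00-17:00.
Rina ∩ Jun ∩ Oliver: 11:00-12:00, 16:00-17:00.
Rina ∩ Jun ∩ Oliver ∩ Idris: 11:00-12:00.
Rina ∩ Jun ∩ Oliver ∩ Idris ∩ Imani: 11:00-12:00.
Rina ∩ Jun ∩ Oliver ∩ Idris ∩ Imani ∩ Finn: 11:00-12:00.
Rina ∩ Jun ∩ Oliver ∩ Idris ∩ Imani ∩ Finn ∩ Noa: 11:00-12:00.
The longest is 11:00-12:00 at 60 minutes.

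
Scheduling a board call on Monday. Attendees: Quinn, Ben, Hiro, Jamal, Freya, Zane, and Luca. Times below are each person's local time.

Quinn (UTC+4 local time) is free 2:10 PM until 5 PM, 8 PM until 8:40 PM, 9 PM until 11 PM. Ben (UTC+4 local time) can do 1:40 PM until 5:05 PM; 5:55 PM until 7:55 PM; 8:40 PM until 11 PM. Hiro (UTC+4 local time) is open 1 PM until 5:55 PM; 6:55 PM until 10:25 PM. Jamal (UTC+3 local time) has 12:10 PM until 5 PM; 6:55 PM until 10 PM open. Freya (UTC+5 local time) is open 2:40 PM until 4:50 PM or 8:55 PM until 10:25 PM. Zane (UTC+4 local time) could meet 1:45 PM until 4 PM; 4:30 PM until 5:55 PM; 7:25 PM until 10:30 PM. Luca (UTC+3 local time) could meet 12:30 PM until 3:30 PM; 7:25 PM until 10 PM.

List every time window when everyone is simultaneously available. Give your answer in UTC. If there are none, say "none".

10:10-11:50, 17:00-17:25

Quinn in UTC: 10:10-13:00, 16:00-16:40, 17:00-19:00 (subtract 4h to convert from UTC+4).
Ben in UTC: 09:40-13:05, 13:55-15:55, 16:40-19:00 (subtract 4h to convert from UTC+4).
Hiro in UTC: 09:00-13:55, 14:55-18:25 (subtract 4h to convert from UTC+4).
Jamal in UTC: 09:10-14:00, 15:55-19:00 (subtract 3h to convert from UTC+3).
Freya in UTC: 09:40-11:50, 15:55-17:25 (subtract 5h to convert from UTC+5).
Zane in UTC: 09:45-12:00, 12:30-13:55, 15:25-18:30 (subtract 4h to convert from UTC+4).
Luca in UTC: 09:30-12:30, 16:25-19:00 (subtract 3h to convert from UTC+3).
Quinn ∩ Ben: 10:10-13:00, 17:00-19:00.
Quinn ∩ Ben ∩ Hiro: 10:10-13:00, 17:00-18:25.
Quinn ∩ Ben ∩ Hiro ∩ Jamal: 10:10-13:00, 17:00-18:25.
Quinn ∩ Ben ∩ Hiro ∩ Jamal ∩ Freya: 10:10-11:50, 17:00-17:25.
Quinn ∩ Ben ∩ Hiro ∩ Jamal ∩ Freya ∩ Zane: 10:10-11:50, 17:00-17:25.
Quinn ∩ Ben ∩ Hiro ∩ Jamal ∩ Freya ∩ Zane ∩ Luca: 10:10-11:50, 17:00-17:25.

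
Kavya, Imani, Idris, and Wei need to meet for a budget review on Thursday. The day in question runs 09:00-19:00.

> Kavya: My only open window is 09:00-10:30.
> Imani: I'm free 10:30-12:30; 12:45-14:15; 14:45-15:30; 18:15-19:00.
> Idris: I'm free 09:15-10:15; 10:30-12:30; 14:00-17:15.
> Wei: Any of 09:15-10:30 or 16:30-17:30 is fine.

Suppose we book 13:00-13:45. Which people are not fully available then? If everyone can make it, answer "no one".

Kavya: not fully free for 13:00-13:45. Imani: free for 13:00-13:45. Idris: not fully free for 13:00-13:45. Wei: not fully free for 13:00-13:45.

Idris, Kavya, Wei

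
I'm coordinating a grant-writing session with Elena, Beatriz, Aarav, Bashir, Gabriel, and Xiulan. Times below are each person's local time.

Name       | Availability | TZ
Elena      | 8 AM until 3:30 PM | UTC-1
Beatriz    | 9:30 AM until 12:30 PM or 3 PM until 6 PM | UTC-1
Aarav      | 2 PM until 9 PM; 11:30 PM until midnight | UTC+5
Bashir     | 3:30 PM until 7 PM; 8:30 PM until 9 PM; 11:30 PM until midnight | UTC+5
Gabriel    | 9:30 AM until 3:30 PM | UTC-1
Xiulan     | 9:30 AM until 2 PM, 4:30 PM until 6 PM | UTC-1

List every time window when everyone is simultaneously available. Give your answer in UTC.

10:30-13:30

Elena in UTC: 09:00-16:30 (add 1h to convert from UTC-1).
Beatriz in UTC: 10:30-13:30, 16:00-19:00 (add 1h to convert from UTC-1).
Aarav in UTC: 09:00-16:00, 18:30-19:00 (subtract 5h to convert from UTC+5).
Bashir in UTC: 10:30-14:00, 15:30-16:00, 18:30-19:00 (subtract 5h to convert from UTC+5).
Gabriel in UTC: 10:30-16:30 (add 1h to convert from UTC-1).
Xiulan in UTC: 10:30-15:00, 17:30-19:00 (add 1h to convert from UTC-1).
Elena ∩ Beatriz: 10:30-13:30, 16:00-16:30.
Elena ∩ Beatriz ∩ Aarav: 10:30-13:30.
Elena ∩ Beatriz ∩ Aarav ∩ Bashir: 10:30-13:30.
Elena ∩ Beatriz ∩ Aarav ∩ Bashir ∩ Gabriel: 10:30-13:30.
Elena ∩ Beatriz ∩ Aarav ∩ Bashir ∩ Gabriel ∩ Xiulan: 10:30-13:30.
Those are the intersection windows.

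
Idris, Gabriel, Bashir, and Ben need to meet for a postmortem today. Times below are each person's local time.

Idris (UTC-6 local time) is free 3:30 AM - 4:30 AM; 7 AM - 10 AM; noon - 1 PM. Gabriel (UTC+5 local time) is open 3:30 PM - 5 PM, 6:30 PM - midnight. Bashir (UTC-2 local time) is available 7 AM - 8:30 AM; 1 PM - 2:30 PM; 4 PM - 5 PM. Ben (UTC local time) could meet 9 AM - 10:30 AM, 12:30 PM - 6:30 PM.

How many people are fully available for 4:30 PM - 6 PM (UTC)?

2

Idris in UTC: 09:30-10:30, 13:00-16:00, 18:00-19:00 (add 6h to convert from UTC-6).
Gabriel in UTC: 10:30-12:00, 13:30-19:00 (subtract 5h to convert from UTC+5).
Bashir in UTC: 09:00-10:30, 15:00-16:30, 18:00-19:00 (add 2h to convert from UTC-2).
Ben in UTC: 09:00-10:30, 12:30-18:30.
Gabriel and Ben can make the full 16:30-18:00 slot — that's 2.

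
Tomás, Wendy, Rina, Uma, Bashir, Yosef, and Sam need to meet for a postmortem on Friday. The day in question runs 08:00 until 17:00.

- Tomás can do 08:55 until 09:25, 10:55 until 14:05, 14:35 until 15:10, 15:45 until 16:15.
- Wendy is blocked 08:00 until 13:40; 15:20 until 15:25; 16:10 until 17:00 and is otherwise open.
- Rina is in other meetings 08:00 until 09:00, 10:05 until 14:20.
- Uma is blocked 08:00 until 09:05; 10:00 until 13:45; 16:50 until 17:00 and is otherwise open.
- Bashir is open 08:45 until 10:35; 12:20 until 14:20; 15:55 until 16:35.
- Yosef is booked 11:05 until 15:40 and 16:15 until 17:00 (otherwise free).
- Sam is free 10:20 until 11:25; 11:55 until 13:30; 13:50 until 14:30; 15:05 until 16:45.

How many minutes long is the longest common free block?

Tomás free: 08:55-09:25, 10:55-14:05, 14:35-15:10, 15:45-16:15.
Wendy free: 13:40-15:20, 15:25-16:10 (invert busy blocks within the working day).
Rina free: 09:00-10:05, 14:20-17:00 (invert busy blocks within the working day).
Uma free: 09:05-10:00, 13:45-16:50 (invert busy blocks within the working day).
Bashir free: 08:45-10:35, 12:20-14:20, 15:55-16:35.
Yosef free: 08:00-11:05, 15:40-16:15 (invert busy blocks within the working day).
Sam free: 10:20-11:25, 11:55-13:30, 13:50-14:30, 15:05-16:45.
Tomás ∩ Wendy: 13:40-14:05, 14:35-15:10, 15:45-16:10.
Tomás ∩ Wendy ∩ Rina: 14:35-15:10, 15:45-16:10.
Tomás ∩ Wendy ∩ Rina ∩ Uma: 14:35-15:10, 15:45-16:10.
Tomás ∩ Wendy ∩ Rina ∩ Uma ∩ Bashir: 15:55-16:10.
Tomás ∩ Wendy ∩ Rina ∩ Uma ∩ Bashir ∩ Yosef: 15:55-16:10.
Tomás ∩ Wendy ∩ Rina ∩ Uma ∩ Bashir ∩ Yosef ∩ Sam: 15:55-16:10.
The longest is 15:55-16:10 at 15 minutes.

15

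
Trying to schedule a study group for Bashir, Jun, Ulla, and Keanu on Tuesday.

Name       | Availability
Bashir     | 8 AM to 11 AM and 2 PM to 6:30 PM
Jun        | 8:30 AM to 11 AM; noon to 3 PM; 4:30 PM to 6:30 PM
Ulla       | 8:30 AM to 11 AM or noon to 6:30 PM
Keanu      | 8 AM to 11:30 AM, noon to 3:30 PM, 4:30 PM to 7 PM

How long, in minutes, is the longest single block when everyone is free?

150

Bashir ∩ Jun: 08:30-11:00, 14:00-15:00, 16:30-18:30.
Bashir ∩ Jun ∩ Ulla: 08:30-11:00, 14:00-15:00, 16:30-18:30.
Bashir ∩ Jun ∩ Ulla ∩ Keanu: 08:30-11:00, 14:00-15:00, 16:30-18:30.
So the common availability across everyone is 08:30-11:00, 14:00-15:00, 16:30-18:30.
The longest is 08:30-11:00 at 150 minutes.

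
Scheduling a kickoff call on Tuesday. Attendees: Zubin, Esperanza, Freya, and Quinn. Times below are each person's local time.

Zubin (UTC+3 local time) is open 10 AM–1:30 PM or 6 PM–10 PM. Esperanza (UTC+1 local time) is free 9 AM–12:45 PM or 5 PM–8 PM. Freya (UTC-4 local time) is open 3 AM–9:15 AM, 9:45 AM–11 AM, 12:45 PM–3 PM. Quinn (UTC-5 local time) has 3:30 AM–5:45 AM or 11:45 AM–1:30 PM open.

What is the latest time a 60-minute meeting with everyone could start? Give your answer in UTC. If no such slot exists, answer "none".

Zubin in UTC: 07:00-10:30, 15:00-19:00 (subtract 3h to convert from UTC+3).
Esperanza in UTC: 08:00-11:45, 16:00-19:00 (subtract 1h to convert from UTC+1).
Freya in UTC: 07:00-13:15, 13:45-15:00, 16:45-19:00 (add 4h to convert from UTC-4).
Quinn in UTC: 08:30-10:45, 16:45-18:30 (add 5h to convert from UTC-5).
Zubin ∩ Esperanza: 08:00-10:30, 16:00-19:00.
Zubin ∩ Esperanza ∩ Freya: 08:00-10:30, 16:45-19:00.
Zubin ∩ Esperanza ∩ Freya ∩ Quinn: 08:30-10:30, 16:45-18:30.
The last common window of at least 60 minutes is 16:45-18:30; a 60-minute meeting can start as late as 17:30 and still end by 18:30.

17:30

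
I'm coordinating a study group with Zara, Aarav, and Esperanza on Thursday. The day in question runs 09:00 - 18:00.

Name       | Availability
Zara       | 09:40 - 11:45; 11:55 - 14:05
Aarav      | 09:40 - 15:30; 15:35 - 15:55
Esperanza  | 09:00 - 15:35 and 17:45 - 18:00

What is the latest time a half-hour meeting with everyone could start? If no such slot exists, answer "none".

13:35

Zara ∩ Aarav: 09:40-11:45, 11:55-14:05.
Zara ∩ Aarav ∩ Esperanza: 09:40-11:45, 11:55-14:05.
So the common availability across everyone is 09:40-11:45, 11:55-14:05.
The last common window of at least 30 minutes is 11:55-14:05; a 30-minute meeting can start as late as 13:35 and still end by 14:05.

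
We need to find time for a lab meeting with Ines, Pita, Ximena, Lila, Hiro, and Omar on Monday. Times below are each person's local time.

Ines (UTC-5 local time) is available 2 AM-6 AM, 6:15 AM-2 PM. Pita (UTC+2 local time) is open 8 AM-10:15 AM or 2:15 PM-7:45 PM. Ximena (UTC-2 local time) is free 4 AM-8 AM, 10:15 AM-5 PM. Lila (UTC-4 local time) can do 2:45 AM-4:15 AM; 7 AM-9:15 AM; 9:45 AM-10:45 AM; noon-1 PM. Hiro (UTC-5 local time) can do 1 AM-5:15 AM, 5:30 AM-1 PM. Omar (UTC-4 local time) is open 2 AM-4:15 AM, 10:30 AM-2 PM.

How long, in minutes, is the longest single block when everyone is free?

Ines in UTC: 07:00-11:00, 11:15-19:00 (add 5h to convert from UTC-5).
Pita in UTC: 06:00-08:15, 12:15-17:45 (subtract 2h to convert from UTC+2).
Ximena in UTC: 06:00-10:00, 12:15-19:00 (add 2h to convert from UTC-2).
Lila in UTC: 06:45-08:15, 11:00-13:15, 13:45-14:45, 16:00-17:00 (add 4h to convert from UTC-4).
Hiro in UTC: 06:00-10:15, 10:30-18:00 (add 5h to convert from UTC-5).
Omar in UTC: 06:00-08:15, 14:30-18:00 (add 4h to convert from UTC-4).
Ines ∩ Pita: 07:00-08:15, 12:15-17:45.
Ines ∩ Pita ∩ Ximena: 07:00-08:15, 12:15-17:45.
Ines ∩ Pita ∩ Ximena ∩ Lila: 07:00-08:15, 12:15-13:15, 13:45-14:45, 16:00-17:00.
Ines ∩ Pita ∩ Ximena ∩ Lila ∩ Hiro: 07:00-08:15, 12:15-13:15, 13:45-14:45, 16:00-17:00.
Ines ∩ Pita ∩ Ximena ∩ Lila ∩ Hiro ∩ Omar: 07:00-08:15, 14:30-14:45, 16:00-17:00.
The longest is 07:00-08:15 at 75 minutes.

75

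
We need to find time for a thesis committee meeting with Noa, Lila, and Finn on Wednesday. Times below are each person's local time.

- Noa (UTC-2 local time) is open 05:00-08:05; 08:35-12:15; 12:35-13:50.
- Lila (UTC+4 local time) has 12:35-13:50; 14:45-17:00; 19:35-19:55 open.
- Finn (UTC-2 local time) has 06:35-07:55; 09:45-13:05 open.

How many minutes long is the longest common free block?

Noa in UTC: 07:00-10:05, 10:35-14:15, 14:35-15:50 (add 2h to convert from UTC-2).
Lila in UTC: 08:35-09:50, 10:45-13:00, 15:35-15:55 (subtract 4h to convert from UTC+4).
Finn in UTC: 08:35-09:55, 11:45-15:05 (add 2h to convert from UTC-2).
Noa ∩ Lila: 08:35-09:50, 10:45-13:00, 15:35-15:50.
Noa ∩ Lila ∩ Finn: 08:35-09:50, 11:45-13:00.
Those are the intersection windows.
The longest is 08:35-09:50 at 75 minutes.

75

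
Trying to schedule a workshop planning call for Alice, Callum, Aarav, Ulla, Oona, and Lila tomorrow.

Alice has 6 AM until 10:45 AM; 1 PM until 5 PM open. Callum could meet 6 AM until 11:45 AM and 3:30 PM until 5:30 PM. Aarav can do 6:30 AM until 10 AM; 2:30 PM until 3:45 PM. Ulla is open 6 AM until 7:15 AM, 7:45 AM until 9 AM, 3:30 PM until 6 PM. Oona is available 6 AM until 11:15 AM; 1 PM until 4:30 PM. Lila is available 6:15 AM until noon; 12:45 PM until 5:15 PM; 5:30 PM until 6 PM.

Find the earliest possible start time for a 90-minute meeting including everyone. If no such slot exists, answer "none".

none

Alice ∩ Callum: 06:00-10:45, 15:30-17:00.
Alice ∩ Callum ∩ Aarav: 06:30-10:00, 15:30-15:45.
Alice ∩ Callum ∩ Aarav ∩ Ulla: 06:30-07:15, 07:45-09:00, 15:30-15:45.
Alice ∩ Callum ∩ Aarav ∩ Ulla ∩ Oona: 06:30-07:15, 07:45-09:00, 15:30-15:45.
Alice ∩ Callum ∩ Aarav ∩ Ulla ∩ Oona ∩ Lila: 06:30-07:15, 07:45-09:00, 15:30-15:45.
So the common availability across everyone is 06:30-07:15, 07:45-09:00, 15:30-15:45.
No common window is at least 90 minutes long.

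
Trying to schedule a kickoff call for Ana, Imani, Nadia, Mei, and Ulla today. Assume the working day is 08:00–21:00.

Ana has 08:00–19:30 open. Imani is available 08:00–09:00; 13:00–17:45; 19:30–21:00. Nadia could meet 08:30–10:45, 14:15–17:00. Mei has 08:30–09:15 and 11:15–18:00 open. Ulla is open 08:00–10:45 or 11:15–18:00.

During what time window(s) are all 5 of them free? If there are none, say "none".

Ana ∩ Imani: 08:00-09:00, 13:00-17:45.
Ana ∩ Imani ∩ Nadia: 08:30-09:00, 14:15-17:00.
Ana ∩ Imani ∩ Nadia ∩ Mei: 08:30-09:00, 14:15-17:00.
Ana ∩ Imani ∩ Nadia ∩ Mei ∩ Ulla: 08:30-09:00, 14:15-17:00.

08:30-09:00, 14:15-17:00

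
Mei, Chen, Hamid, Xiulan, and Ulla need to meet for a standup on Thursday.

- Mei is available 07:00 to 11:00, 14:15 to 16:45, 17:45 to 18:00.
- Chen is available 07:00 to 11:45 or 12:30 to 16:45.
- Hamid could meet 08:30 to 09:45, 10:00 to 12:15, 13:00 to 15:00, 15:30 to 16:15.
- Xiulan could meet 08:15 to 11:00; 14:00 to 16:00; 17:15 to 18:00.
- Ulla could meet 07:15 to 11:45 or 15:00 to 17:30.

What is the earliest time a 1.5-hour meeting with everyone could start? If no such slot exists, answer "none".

none

Mei ∩ Chen: 07:00-11:00, 14:15-16:45.
Mei ∩ Chen ∩ Hamid: 08:30-09:45, 10:00-11:00, 14:15-15:00, 15:30-16:15.
Mei ∩ Chen ∩ Hamid ∩ Xiulan: 08:30-09:45, 10:00-11:00, 14:15-15:00, 15:30-16:00.
Mei ∩ Chen ∩ Hamid ∩ Xiulan ∩ Ulla: 08:30-09:45, 10:00-11:00, 15:30-16:00.
No common window is at least 90 minutes long.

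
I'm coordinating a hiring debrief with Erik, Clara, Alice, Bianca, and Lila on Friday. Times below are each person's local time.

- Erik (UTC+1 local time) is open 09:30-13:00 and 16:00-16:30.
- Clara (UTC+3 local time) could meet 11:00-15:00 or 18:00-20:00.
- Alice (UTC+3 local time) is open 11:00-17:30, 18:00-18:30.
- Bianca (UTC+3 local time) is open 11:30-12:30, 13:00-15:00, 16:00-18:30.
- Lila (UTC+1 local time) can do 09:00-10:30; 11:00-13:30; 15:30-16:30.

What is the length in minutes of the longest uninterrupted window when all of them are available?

Erik in UTC: 08:30-12:00, 15:00-15:30 (subtract 1h to convert from UTC+1).
Clara in UTC: 08:00-12:00, 15:00-17:00 (subtract 3h to convert from UTC+3).
Alice in UTC: 08:00-14:30, 15:00-15:30 (subtract 3h to convert from UTC+3).
Bianca in UTC: 08:30-09:30, 10:00-12:00, 13:00-15:30 (subtract 3h to convert from UTC+3).
Lila in UTC: 08:00-09:30, 10:00-12:30, 14:30-15:30 (subtract 1h to convert from UTC+1).
Erik ∩ Clara: 08:30-12:00, 15:00-15:30.
Erik ∩ Clara ∩ Alice: 08:30-12:00, 15:00-15:30.
Erik ∩ Clara ∩ Alice ∩ Bianca: 08:30-09:30, 10:00-12:00, 15:00-15:30.
Erik ∩ Clara ∩ Alice ∩ Bianca ∩ Lila: 08:30-09:30, 10:00-12:00, 15:00-15:30.
So the common availability across everyone is 08:30-09:30, 10:00-12:00, 15:00-15:30.
The longest is 10:00-12:00 at 120 minutes.

120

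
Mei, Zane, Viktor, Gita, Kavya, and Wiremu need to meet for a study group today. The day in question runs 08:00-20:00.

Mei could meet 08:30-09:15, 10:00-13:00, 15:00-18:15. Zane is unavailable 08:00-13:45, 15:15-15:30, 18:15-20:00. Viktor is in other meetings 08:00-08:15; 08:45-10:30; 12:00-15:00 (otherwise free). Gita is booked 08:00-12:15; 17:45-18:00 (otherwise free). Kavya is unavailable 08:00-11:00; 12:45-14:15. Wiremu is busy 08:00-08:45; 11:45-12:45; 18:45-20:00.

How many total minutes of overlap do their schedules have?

165

Mei free: 08:30-09:15, 10:00-13:00, 15:00-18:15.
Zane free: 13:45-15:15, 15:30-18:15 (invert busy blocks within the working day).
Viktor free: 08:15-08:45, 10:30-12:00, 15:00-20:00 (invert busy blocks within the working day).
Gita free: 12:15-17:45, 18:00-20:00 (invert busy blocks within the working day).
Kavya free: 11:00-12:45, 14:15-20:00 (invert busy blocks within the working day).
Wiremu free: 08:45-11:45, 12:45-18:45 (invert busy blocks within the working day).
Mei ∩ Zane: 15:00-15:15, 15:30-18:15.
Mei ∩ Zane ∩ Viktor: 15:00-15:15, 15:30-18:15.
Mei ∩ Zane ∩ Viktor ∩ Gita: 15:00-15:15, 15:30-17:45, 18:00-18:15.
Mei ∩ Zane ∩ Viktor ∩ Gita ∩ Kavya: 15:00-15:15, 15:30-17:45, 18:00-18:15.
Mei ∩ Zane ∩ Viktor ∩ Gita ∩ Kavya ∩ Wiremu: 15:00-15:15, 15:30-17:45, 18:00-18:15.
Summing the common windows: 15 + 135 + 15 = 165 minutes.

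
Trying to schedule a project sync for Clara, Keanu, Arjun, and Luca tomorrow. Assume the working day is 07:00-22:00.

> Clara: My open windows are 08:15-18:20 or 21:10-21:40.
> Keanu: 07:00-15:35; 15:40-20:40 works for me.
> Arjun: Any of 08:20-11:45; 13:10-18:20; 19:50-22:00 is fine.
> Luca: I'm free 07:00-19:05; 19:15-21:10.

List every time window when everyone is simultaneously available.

Clara ∩ Keanu: 08:15-15:35, 15:40-18:20.
Clara ∩ Keanu ∩ Arjun: 08:20-11:45, 13:10-15:35, 15:40-18:20.
Clara ∩ Keanu ∩ Arjun ∩ Luca: 08:20-11:45, 13:10-15:35, 15:40-18:20.

08:20-11:45, 13:10-15:35, 15:40-18:20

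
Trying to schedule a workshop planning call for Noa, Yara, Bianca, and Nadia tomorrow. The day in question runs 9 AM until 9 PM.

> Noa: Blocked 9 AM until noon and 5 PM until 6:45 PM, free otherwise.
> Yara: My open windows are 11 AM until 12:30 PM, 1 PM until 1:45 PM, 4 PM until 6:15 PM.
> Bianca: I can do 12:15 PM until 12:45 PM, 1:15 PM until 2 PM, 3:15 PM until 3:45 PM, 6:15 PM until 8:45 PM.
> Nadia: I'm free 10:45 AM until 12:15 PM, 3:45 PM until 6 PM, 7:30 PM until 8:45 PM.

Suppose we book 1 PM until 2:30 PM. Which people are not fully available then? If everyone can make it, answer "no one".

Noa free: 12:00-17:00, 18:45-21:00 (invert busy blocks within the working day).
Yara free: 11:00-12:30, 13:00-13:45, 16:00-18:15.
Bianca free: 12:15-12:45, 13:15-14:00, 15:15-15:45, 18:15-20:45.
Nadia free: 10:45-12:15, 15:45-18:00, 19:30-20:45.
Noa: free for 13:00-14:30. Yara: not fully free for 13:00-14:30. Bianca: not fully free for 13:00-14:30. Nadia: not fully free for 13:00-14:30.

Bianca, Nadia, Yara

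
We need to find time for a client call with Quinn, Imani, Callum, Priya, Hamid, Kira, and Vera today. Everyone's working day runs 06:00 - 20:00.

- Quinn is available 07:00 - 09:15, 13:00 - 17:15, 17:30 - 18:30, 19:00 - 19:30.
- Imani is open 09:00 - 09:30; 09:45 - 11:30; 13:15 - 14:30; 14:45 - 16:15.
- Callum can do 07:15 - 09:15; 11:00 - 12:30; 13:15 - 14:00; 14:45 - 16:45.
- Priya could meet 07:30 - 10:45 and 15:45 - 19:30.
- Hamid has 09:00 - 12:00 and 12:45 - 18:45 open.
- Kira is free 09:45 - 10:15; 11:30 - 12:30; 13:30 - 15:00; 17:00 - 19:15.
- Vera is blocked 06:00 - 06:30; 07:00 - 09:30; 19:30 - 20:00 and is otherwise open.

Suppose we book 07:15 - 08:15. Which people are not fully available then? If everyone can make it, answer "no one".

Quinn free: 07:00-09:15, 13:00-17:15, 17:30-18:30, 19:00-19:30.
Imani free: 09:00-09:30, 09:45-11:30, 13:15-14:30, 14:45-16:15.
Callum free: 07:15-09:15, 11:00-12:30, 13:15-14:00, 14:45-16:45.
Priya free: 07:30-10:45, 15:45-19:30.
Hamid free: 09:00-12:00, 12:45-18:45.
Kira free: 09:45-10:15, 11:30-12:30, 13:30-15:00, 17:00-19:15.
Vera free: 06:30-07:00, 09:30-19:30 (invert busy blocks within the working day).
Quinn: free for 07:15-08:15. Imani: not fully free for 07:15-08:15. Callum: free for 07:15-08:15. Priya: not fully free for 07:15-08:15. Hamid: not fully free for 07:15-08:15. Kira: not fully free for 07:15-08:15. Vera: not fully free for 07:15-08:15.

Hamid, Imani, Kira, Priya, Vera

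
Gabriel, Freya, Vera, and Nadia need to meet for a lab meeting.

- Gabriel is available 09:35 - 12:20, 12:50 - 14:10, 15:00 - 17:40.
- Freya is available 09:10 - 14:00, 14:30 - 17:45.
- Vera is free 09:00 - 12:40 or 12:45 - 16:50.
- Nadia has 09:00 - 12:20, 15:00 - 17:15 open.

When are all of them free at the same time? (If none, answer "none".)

09:35-12:20, 15:00-16:50

Gabriel ∩ Freya: 09:35-12:20, 12:50-14:00, 15:00-17:40.
Gabriel ∩ Freya ∩ Vera: 09:35-12:20, 12:50-14:00, 15:00-16:50.
Gabriel ∩ Freya ∩ Vera ∩ Nadia: 09:35-12:20, 15:00-16:50.
So the common availability across everyone is 09:35-12:20, 15:00-16:50.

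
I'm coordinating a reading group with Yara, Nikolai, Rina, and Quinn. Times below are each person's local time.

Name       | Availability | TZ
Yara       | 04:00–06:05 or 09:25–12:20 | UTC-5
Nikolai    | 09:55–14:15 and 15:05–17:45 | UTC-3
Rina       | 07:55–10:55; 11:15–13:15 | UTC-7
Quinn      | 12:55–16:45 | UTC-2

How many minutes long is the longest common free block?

140

Yara in UTC: 09:00-11:05, 14:25-17:20 (add 5h to convert from UTC-5).
Nikolai in UTC: 12:55-17:15, 18:05-20:45 (add 3h to convert from UTC-3).
Rina in UTC: 14:55-17:55, 18:15-20:15 (add 7h to convert from UTC-7).
Quinn in UTC: 14:55-18:45 (add 2h to convert from UTC-2).
Yara ∩ Nikolai: 14:25-17:15.
Yara ∩ Nikolai ∩ Rina: 14:55-17:15.
Yara ∩ Nikolai ∩ Rina ∩ Quinn: 14:55-17:15.
Those are the intersection windows.
The longest is 14:55-17:15 at 140 minutes.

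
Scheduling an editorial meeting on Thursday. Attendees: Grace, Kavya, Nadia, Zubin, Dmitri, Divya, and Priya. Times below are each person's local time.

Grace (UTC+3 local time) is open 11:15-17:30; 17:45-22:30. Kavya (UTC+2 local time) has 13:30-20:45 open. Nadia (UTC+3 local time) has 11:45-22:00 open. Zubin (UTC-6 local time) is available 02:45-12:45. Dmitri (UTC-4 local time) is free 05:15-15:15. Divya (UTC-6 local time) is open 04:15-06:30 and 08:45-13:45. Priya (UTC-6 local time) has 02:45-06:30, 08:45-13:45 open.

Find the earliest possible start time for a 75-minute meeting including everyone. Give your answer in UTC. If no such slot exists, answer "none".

14:45

Grace in UTC: 08:15-14:30, 14:45-19:30 (subtract 3h to convert from UTC+3).
Kavya in UTC: 11:30-18:45 (subtract 2h to convert from UTC+2).
Nadia in UTC: 08:45-19:00 (subtract 3h to convert from UTC+3).
Zubin in UTC: 08:45-18:45 (add 6h to convert from UTC-6).
Dmitri in UTC: 09:15-19:15 (add 4h to convert from UTC-4).
Divya in UTC: 10:15-12:30, 14:45-19:45 (add 6h to convert from UTC-6).
Priya in UTC: 08:45-12:30, 14:45-19:45 (add 6h to convert from UTC-6).
Grace ∩ Kavya: 11:30-14:30, 14:45-18:45.
Grace ∩ Kavya ∩ Nadia: 11:30-14:30, 14:45-18:45.
Grace ∩ Kavya ∩ Nadia ∩ Zubin: 11:30-14:30, 14:45-18:45.
Grace ∩ Kavya ∩ Nadia ∩ Zubin ∩ Dmitri: 11:30-14:30, 14:45-18:45.
Grace ∩ Kavya ∩ Nadia ∩ Zubin ∩ Dmitri ∩ Divya: 11:30-12:30, 14:45-18:45.
Grace ∩ Kavya ∩ Nadia ∩ Zubin ∩ Dmitri ∩ Divya ∩ Priya: 11:30-12:30, 14:45-18:45.
Those are the intersection windows.
The first common window of at least 75 minutes is 14:45-18:45, so the earliest start is 14:45.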